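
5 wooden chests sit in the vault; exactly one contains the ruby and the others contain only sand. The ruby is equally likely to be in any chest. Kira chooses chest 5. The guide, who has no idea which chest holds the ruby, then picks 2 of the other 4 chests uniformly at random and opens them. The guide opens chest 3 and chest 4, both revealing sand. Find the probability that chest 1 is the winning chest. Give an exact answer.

Apply Bayes' rule, conditioning on where the ruby actually is.
If it is in any of chests 1, 2, and 5 (prior 1/5 each): the guide picks exactly this set with probability 1/6 regardless, and none is the prize; weight (1/5)·(1/6) = 1/30 each.
If it is in either of chests 3 and 4 (prior 1/5 each): that chest was opened and seen not to hold the prize — ruled out; weight (1/5)·0 = 0 each.
The weights sum to 1/10.
So P(the ruby in chest 1 | the guide opened chest 3 and chest 4) = (1/30) / (1/10) = 1/3.

1/3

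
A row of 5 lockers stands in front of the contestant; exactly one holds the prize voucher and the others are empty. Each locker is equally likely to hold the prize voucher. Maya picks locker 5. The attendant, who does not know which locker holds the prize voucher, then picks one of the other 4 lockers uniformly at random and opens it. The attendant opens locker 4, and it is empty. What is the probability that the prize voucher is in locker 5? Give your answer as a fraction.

Condition on the true location of the prize voucher.
If it is in any of lockers 1, 2, 3, and 5 (prior 1/5 each): the attendant picks locker 4 with probability 1/4 regardless, and it is not the prize; weight (1/5)·(1/4) = 1/20 each.
If it is in locker 4 (prior 1/5): the attendant opened locker 4, so this case is ruled out; weight (1/5)·0 = 0.
The weights sum to 1/5.
So P(the prize voucher in locker 5 | the attendant opened locker 4) = (1/20) / (1/5) = 1/4.

1/4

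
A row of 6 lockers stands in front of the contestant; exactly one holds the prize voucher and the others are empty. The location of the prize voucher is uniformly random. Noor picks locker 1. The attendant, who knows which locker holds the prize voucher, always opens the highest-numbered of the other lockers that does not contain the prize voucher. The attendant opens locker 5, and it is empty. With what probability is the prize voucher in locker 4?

0

Consider each possible location of the prize voucher in turn.
If it is in any of lockers 1, 2, 3, and 4 (prior 1/6 each): the attendant would have opened locker 6 instead, probability 0; weight (1/6)·0 = 0 each.
If it is in locker 5 (prior 1/6): the attendant opened locker 5, so this case is ruled out; weight (1/6)·0 = 0.
If it is in locker 6 (prior 1/6): locker 5 is the highest-numbered option available, probability 1; weight (1/6)·1 = 1/6.
The weights sum to 1/6.
So P(the prize voucher in locker 4 | the attendant opened locker 5) = 0 / (1/6) = 0.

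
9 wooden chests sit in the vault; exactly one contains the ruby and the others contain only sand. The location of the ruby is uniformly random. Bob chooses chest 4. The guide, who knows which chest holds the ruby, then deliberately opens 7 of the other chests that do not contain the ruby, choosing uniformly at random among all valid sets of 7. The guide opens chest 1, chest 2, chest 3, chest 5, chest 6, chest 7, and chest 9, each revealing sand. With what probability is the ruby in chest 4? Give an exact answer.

1/9

Condition on the true location of the ruby.
If it is in any of chests 1, 2, 3, 5, 6, 7, and 9 (prior 1/9 each): that chest was opened and seen not to hold the prize — ruled out; weight (1/9)·0 = 0 each.
If it is in chest 4 (prior 1/9): the guide has 8 equally likely choices, so probability 1/8; weight (1/9)·(1/8) = 1/72.
If it is in chest 8 (prior 1/9): the guide has no choice, probability 1; weight (1/9)·1 = 1/9.
The weights sum to 1/8.
So P(the ruby in chest 4 | the guide opened chest 1, chest 2, chest 3, chest 5, chest 6, chest 7, and chest 9) = (1/72) / (1/8) = 1/9.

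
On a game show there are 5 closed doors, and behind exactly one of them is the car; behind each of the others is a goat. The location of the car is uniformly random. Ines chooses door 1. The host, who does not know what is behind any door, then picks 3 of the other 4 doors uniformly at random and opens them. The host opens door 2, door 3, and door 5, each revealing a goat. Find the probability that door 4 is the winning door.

1/2

Consider each possible location of the car in turn.
If it is behind either of doors 1 and 4 (prior 1/5 each): the host picks exactly this set with probability 1/4 regardless, and none is the prize; weight (1/5)·(1/4) = 1/20 each.
If it is behind any of doors 2, 3, and 5 (prior 1/5 each): that door was opened and seen not to hold the prize — ruled out; weight (1/5)·0 = 0 each.
The weights sum to 1/10.
So P(the car behind door 4 | the host opened door 2, door 3, and door 5) = (1/20) / (1/10) = 1/2.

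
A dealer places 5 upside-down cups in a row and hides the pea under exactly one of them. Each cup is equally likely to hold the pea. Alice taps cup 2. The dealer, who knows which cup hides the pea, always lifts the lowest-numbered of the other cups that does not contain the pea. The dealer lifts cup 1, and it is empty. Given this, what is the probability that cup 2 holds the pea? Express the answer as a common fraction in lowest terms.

1/4

Condition on the true location of the pea.
If it is under cup 1 (prior 1/5): the dealer opened cup 1, so this case is ruled out; weight (1/5)·0 = 0.
If it is under any of cups 2, 3, 4, and 5 (prior 1/5 each): cup 1 is the lowest-numbered option available, probability 1; weight (1/5)·1 = 1/5 each.
The weights sum to 4/5.
So P(the pea under cup 2 | the dealer opened cup 1) = (1/5) / (4/5) = 1/4.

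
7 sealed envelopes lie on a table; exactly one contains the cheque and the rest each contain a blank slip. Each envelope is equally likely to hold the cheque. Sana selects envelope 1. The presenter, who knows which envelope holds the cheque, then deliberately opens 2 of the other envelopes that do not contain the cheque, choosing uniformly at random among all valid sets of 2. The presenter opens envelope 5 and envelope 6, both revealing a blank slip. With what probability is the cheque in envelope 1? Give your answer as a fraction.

Consider each possible location of the cheque in turn.
If it is in envelope 1 (prior 1/7): the presenter has 15 equally likely choices, so probability 1/15; weight (1/7)·(1/15) = 1/105.
If it is in any of envelopes 2, 3, 4, and 7 (prior 1/7 each): the presenter has 10 equally likely choices, so probability 1/10; weight (1/7)·(1/10) = 1/70 each.
If it is in either of envelopes 5 and 6 (prior 1/7 each): that envelope was opened and seen not to hold the prize — ruled out; weight (1/7)·0 = 0 each.
The weights sum to 1/15.
So P(the cheque in envelope 1 | the presenter opened envelope 5 and envelope 6) = (1/105) / (1/15) = 1/7.

1/7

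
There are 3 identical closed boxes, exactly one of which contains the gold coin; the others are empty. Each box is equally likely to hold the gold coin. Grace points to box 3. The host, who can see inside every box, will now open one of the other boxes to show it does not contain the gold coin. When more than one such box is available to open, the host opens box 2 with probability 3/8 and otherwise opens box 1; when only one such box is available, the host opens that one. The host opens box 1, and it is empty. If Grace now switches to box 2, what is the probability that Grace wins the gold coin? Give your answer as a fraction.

8/13

Apply Bayes' rule, conditioning on where the gold coin actually is.
If it is in box 1 (prior 1/3): the host opened box 1, so this case is ruled out; weight (1/3)·0 = 0.
If it is in box 2 (prior 1/3): only box 1 is available, probability 1; weight (1/3)·1 = 1/3.
If it is in box 3 (prior 1/3): box 2 is available but not opened, probability 5/8; weight (1/3)·(5/8) = 5/24.
The weights sum to 13/24.
So P(the gold coin in box 2 | the host opened box 1) = (1/3) / (13/24) = 8/13.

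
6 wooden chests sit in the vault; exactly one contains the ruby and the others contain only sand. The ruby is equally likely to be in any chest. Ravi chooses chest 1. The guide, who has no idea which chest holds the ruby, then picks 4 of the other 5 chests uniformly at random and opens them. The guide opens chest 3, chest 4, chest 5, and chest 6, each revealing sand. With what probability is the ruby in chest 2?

Condition on the true location of the ruby.
If it is in either of chests 1 and 2 (prior 1/6 each): the guide picks exactly this set with probability 1/5 regardless, and none is the prize; weight (1/6)·(1/5) = 1/30 each.
If it is in any of chests 3, 4, 5, and 6 (prior 1/6 each): that chest was opened and seen not to hold the prize — ruled out; weight (1/6)·0 = 0 each.
The weights sum to 1/15.
So P(the ruby in chest 2 | the guide opened chest 3, chest 4, chest 5, and chest 6) = (1/30) / (1/15) = 1/2.

1/2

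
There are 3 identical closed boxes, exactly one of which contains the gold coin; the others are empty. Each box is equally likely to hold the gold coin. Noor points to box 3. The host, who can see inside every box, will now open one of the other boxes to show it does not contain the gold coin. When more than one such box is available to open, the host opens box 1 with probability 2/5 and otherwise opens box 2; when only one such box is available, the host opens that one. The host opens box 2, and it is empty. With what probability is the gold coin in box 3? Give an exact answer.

3/8

Condition on the true location of the gold coin.
If it is in box 1 (prior 1/3): only box 2 is available, probability 1; weight (1/3)·1 = 1/3.
If it is in box 2 (prior 1/3): the host opened box 2, so this case is ruled out; weight (1/3)·0 = 0.
If it is in box 3 (prior 1/3): box 1 is available but not opened, probability 3/5; weight (1/3)·(3/5) = 1/5.
The weights sum to 8/15.
So P(the gold coin in box 3 | the host opened box 2) = (1/5) / (8/15) = 3/8.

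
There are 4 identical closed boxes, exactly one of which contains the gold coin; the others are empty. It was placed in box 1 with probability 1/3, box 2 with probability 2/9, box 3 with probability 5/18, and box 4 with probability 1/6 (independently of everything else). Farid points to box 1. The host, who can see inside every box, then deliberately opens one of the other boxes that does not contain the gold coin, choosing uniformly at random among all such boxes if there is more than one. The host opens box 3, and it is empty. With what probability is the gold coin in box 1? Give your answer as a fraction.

Consider each possible location of the gold coin in turn.
If it is in box 1 (prior 1/3): the host has 3 equally likely choices, so probability 1/3; weight (1/3)·(1/3) = 1/9.
If it is in box 2 (prior 2/9): the host has 2 equally likely choices, so probability 1/2; weight (2/9)·(1/2) = 1/9.
If it is in box 3 (prior 5/18): the host opened box 3, so this case is ruled out; weight (5/18)·0 = 0.
If it is in box 4 (prior 1/6): the host has 2 equally likely choices, so probability 1/2; weight (1/6)·(1/2) = 1/12.
The weights sum to 11/36.
So P(the gold coin in box 1 | the host opened box 3) = (1/9) / (11/36) = 4/11.

4/11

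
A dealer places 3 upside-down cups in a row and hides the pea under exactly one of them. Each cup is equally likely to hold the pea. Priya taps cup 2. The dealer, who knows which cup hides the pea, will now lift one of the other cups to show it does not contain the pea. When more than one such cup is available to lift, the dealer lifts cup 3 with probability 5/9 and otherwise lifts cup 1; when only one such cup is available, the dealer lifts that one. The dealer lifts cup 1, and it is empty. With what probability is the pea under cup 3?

Consider each possible location of the pea in turn.
If it is under cup 1 (prior 1/3): the dealer opened cup 1, so this case is ruled out; weight (1/3)·0 = 0.
If it is under cup 2 (prior 1/3): cup 3 is available but not opened, probability 4/9; weight (1/3)·(4/9) = 4/27.
If it is under cup 3 (prior 1/3): only cup 1 is available, probability 1; weight (1/3)·1 = 1/3.
The weights sum to 13/27.
So P(the pea under cup 3 | the dealer opened cup 1) = (1/3) / (13/27) = 9/13.

9/13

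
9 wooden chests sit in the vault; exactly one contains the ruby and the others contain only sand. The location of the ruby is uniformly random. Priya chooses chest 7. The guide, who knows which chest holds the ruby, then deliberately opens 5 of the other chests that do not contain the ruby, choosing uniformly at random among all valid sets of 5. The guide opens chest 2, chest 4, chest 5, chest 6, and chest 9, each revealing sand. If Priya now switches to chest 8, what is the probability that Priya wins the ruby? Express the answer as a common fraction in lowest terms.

Consider each possible location of the ruby in turn.
If it is in any of chests 1, 3, and 8 (prior 1/9 each): the guide has 21 equally likely choices, so probability 1/21; weight (1/9)·(1/21) = 1/189 each.
If it is in any of chests 2, 4, 5, 6, and 9 (prior 1/9 each): that chest was opened and seen not to hold the prize — ruled out; weight (1/9)·0 = 0 each.
If it is in chest 7 (prior 1/9): the guide has 56 equally likely choices, so probability 1/56; weight (1/9)·(1/56) = 1/504.
The weights sum to 1/56.
So P(the ruby in chest 8 | the guide opened chest 2, chest 4, chest 5, chest 6, and chest 9) = (1/189) / (1/56) = 8/27.

8/27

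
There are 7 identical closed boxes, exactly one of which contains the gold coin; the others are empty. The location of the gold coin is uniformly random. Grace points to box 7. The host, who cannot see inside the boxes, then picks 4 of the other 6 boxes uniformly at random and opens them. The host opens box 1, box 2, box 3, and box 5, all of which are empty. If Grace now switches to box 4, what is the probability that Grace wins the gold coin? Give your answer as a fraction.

1/3

Consider each possible location of the gold coin in turn.
If it is in any of boxes 1, 2, 3, and 5 (prior 1/7 each): that box was opened and seen not to hold the prize — ruled out; weight (1/7)·0 = 0 each.
If it is in any of boxes 4, 6, and 7 (prior 1/7 each): the host picks exactly this set with probability 1/15 regardless, and none is the prize; weight (1/7)·(1/15) = 1/105 each.
The weights sum to 1/35.
So P(the gold coin in box 4 | the host opened box 1, box 2, box 3, and box 5) = (1/105) / (1/35) = 1/3.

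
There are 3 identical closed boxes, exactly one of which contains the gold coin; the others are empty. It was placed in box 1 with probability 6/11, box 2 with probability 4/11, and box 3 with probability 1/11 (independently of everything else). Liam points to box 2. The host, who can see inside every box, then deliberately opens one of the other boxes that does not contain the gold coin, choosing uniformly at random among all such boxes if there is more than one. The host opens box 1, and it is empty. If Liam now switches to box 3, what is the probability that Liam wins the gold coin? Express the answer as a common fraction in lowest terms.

1/3

Condition on the true location of the gold coin.
If it is in box 1 (prior 6/11): the host opened box 1, so this case is ruled out; weight (6/11)·0 = 0.
If it is in box 2 (prior 4/11): the host has 2 equally likely choices, so probability 1/2; weight (4/11)·(1/2) = 2/11.
If it is in box 3 (prior 1/11): the host has no choice, probability 1; weight (1/11)·1 = 1/11.
The weights sum to 3/11.
So P(the gold coin in box 3 | the host opened box 1) = (1/11) / (3/11) = 1/3.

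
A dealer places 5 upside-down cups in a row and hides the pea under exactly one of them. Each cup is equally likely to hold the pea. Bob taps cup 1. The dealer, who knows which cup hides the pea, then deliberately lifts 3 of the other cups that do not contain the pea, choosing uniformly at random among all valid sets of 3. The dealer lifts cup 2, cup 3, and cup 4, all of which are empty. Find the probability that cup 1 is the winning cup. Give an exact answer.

Condition on the true location of the pea.
If it is under cup 1 (prior 1/5): the dealer has 4 equally likely choices, so probability 1/4; weight (1/5)·(1/4) = 1/20.
If it is under any of cups 2, 3, and 4 (prior 1/5 each): that cup was opened and seen not to hold the prize — ruled out; weight (1/5)·0 = 0 each.
If it is under cup 5 (prior 1/5): the dealer has no choice, probability 1; weight (1/5)·1 = 1/5.
The weights sum to 1/4.
So P(the pea under cup 1 | the dealer opened cup 2, cup 3, and cup 4) = (1/20) / (1/4) = 1/5.

1/5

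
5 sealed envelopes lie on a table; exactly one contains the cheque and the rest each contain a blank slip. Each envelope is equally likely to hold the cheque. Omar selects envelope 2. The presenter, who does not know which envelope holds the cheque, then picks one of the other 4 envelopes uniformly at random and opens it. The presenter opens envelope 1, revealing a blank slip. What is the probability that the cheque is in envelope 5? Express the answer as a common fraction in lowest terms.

1/4

Apply Bayes' rule, conditioning on where the cheque actually is.
If it is in envelope 1 (prior 1/5): the presenter opened envelope 1, so this case is ruled out; weight (1/5)·0 = 0.
If it is in any of envelopes 2, 3, 4, and 5 (prior 1/5 each): the presenter picks envelope 1 with probability 1/4 regardless, and it is not the prize; weight (1/5)·(1/4) = 1/20 each.
The weights sum to 1/5.
So P(the cheque in envelope 5 | the presenter opened envelope 1) = (1/20) / (1/5) = 1/4.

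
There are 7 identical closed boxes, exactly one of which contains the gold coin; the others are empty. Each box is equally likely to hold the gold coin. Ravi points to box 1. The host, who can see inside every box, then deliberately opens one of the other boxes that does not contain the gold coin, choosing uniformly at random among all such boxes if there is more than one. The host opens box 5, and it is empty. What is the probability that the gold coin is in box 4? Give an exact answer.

Apply Bayes' rule, conditioning on where the gold coin actually is.
If it is in box 1 (prior 1/7): the host has 6 equally likely choices, so probability 1/6; weight (1/7)·(1/6) = 1/42.
If it is in any of boxes 2, 3, 4, 6, and 7 (prior 1/7 each): the host has 5 equally likely choices, so probability 1/5; weight (1/7)·(1/5) = 1/35 each.
If it is in box 5 (prior 1/7): the host opened box 5, so this case is ruled out; weight (1/7)·0 = 0.
The weights sum to 1/6.
So P(the gold coin in box 4 | the host opened box 5) = (1/35) / (1/6) = 6/35.

6/35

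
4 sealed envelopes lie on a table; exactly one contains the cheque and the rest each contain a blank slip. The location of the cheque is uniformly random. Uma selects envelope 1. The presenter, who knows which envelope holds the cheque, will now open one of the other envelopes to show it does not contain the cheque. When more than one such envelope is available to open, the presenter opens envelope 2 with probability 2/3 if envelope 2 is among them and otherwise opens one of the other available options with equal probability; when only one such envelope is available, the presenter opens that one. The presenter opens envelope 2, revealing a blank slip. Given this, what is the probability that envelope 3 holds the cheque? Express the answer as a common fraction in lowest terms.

1/3

Condition on the true location of the cheque.
If it is in any of envelopes 1, 3, and 4 (prior 1/4 each): envelope 2 is available, opened with probability 2/3; weight (1/4)·(2/3) = 1/6 each.
If it is in envelope 2 (prior 1/4): the presenter opened envelope 2, so this case is ruled out; weight (1/4)·0 = 0.
The weights sum to 1/2.
So P(the cheque in envelope 3 | the presenter opened envelope 2) = (1/6) / (1/2) = 1/3.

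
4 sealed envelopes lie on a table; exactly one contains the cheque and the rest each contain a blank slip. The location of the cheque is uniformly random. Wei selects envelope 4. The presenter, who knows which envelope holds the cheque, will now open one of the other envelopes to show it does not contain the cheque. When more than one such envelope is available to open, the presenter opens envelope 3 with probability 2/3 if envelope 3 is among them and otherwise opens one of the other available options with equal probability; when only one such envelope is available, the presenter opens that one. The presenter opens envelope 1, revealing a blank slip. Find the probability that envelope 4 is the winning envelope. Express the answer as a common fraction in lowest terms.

1/6

Consider each possible location of the cheque in turn.
If it is in envelope 1 (prior 1/4): the presenter opened envelope 1, so this case is ruled out; weight (1/4)·0 = 0.
If it is in envelope 2 (prior 1/4): envelope 3 is available but not opened, probability 1/3; weight (1/4)·(1/3) = 1/12.
If it is in envelope 3 (prior 1/4): envelope 3 holds the prize so is unavailable; the presenter chooses uniformly among the 2 others, probability 1/2; weight (1/4)·(1/2) = 1/8.
If it is in envelope 4 (prior 1/4): envelope 3 is available but not opened; envelope 1 gets probability (1 − 2/3)/2 = 1/6; weight (1/4)·(1/6) = 1/24.
The weights sum to 1/4.
So P(the cheque in envelope 4 | the presenter opened envelope 1) = (1/24) / (1/4) = 1/6.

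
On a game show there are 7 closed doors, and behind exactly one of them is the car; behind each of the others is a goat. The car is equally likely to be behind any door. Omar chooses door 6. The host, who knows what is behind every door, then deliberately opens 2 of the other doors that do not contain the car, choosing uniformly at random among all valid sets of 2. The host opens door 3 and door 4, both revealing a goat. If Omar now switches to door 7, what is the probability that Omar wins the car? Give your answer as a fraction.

Apply Bayes' rule, conditioning on where the car actually is.
If it is behind any of doors 1, 2, 5, and 7 (prior 1/7 each): the host has 10 equally likely choices, so probability 1/10; weight (1/7)·(1/10) = 1/70 each.
If it is behind either of doors 3 and 4 (prior 1/7 each): that door was opened and seen not to hold the prize — ruled out; weight (1/7)·0 = 0 each.
If it is behind door 6 (prior 1/7): the host has 15 equally likely choices, so probability 1/15; weight (1/7)·(1/15) = 1/105.
The weights sum to 1/15.
So P(the car behind door 7 | the host opened door 3 and door 4) = (1/70) / (1/15) = 3/14.

3/14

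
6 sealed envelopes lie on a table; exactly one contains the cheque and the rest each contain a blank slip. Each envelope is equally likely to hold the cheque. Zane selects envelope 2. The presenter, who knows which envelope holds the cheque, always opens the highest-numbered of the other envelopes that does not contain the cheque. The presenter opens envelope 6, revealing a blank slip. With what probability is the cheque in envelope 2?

1/5

Consider each possible location of the cheque in turn.
If it is in any of envelopes 1, 2, 3, 4, and 5 (prior 1/6 each): envelope 6 is the highest-numbered option available, probability 1; weight (1/6)·1 = 1/6 each.
If it is in envelope 6 (prior 1/6): the presenter opened envelope 6, so this case is ruled out; weight (1/6)·0 = 0.
The weights sum to 5/6.
So P(the cheque in envelope 2 | the presenter opened envelope 6) = (1/6) / (5/6) = 1/5.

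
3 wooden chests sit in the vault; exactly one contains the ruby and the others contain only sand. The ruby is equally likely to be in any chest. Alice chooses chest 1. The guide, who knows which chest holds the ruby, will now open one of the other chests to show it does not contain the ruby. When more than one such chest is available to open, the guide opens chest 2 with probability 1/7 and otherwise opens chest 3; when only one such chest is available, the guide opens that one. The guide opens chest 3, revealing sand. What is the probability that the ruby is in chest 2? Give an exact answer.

Apply Bayes' rule, conditioning on where the ruby actually is.
If it is in chest 1 (prior 1/3): chest 2 is available but not opened, probability 6/7; weight (1/3)·(6/7) = 2/7.
If it is in chest 2 (prior 1/3): only chest 3 is available, probability 1; weight (1/3)·1 = 1/3.
If it is in chest 3 (prior 1/3): the guide opened chest 3, so this case is ruled out; weight (1/3)·0 = 0.
The weights sum to 13/21.
So P(the ruby in chest 2 | the guide opened chest 3) = (1/3) / (13/21) = 7/13.

7/13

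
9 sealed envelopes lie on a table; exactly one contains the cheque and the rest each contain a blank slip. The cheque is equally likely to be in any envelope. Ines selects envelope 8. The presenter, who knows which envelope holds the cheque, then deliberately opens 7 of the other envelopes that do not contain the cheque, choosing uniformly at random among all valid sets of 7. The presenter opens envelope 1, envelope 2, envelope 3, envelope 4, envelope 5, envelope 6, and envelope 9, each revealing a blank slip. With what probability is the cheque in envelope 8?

1/9

Condition on the true location of the cheque.
If it is in any of envelopes 1, 2, 3, 4, 5, 6, and 9 (prior 1/9 each): that envelope was opened and seen not to hold the prize — ruled out; weight (1/9)·0 = 0 each.
If it is in envelope 7 (prior 1/9): the presenter has no choice, probability 1; weight (1/9)·1 = 1/9.
If it is in envelope 8 (prior 1/9): the presenter has 8 equally likely choices, so probability 1/8; weight (1/9)·(1/8) = 1/72.
The weights sum to 1/8.
So P(the cheque in envelope 8 | the presenter opened envelope 1, envelope 2, envelope 3, envelope 4, envelope 5, envelope 6, and envelope 9) = (1/72) / (1/8) = 1/9.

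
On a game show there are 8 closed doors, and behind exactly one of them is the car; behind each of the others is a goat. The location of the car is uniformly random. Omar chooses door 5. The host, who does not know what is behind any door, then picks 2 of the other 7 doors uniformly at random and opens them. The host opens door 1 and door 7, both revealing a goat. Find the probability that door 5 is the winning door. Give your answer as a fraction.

1/6

Because the host chose which doors to open without knowing where the car is, the choice is independent of the prize location. Learning that none of the 2 opened doors holds the car simply rules out those 2 locations and leaves the remaining 6 doors still equally likely by symmetry.
So P(the car behind door 5) = 1/6.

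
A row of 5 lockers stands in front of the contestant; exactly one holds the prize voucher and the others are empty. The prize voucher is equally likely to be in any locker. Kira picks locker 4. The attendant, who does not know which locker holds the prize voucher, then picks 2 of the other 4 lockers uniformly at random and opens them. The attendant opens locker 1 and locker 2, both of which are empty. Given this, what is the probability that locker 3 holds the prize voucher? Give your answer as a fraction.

Consider each possible location of the prize voucher in turn.
If it is in either of lockers 1 and 2 (prior 1/5 each): that locker was opened and seen not to hold the prize — ruled out; weight (1/5)·0 = 0 each.
If it is in any of lockers 3, 4, and 5 (prior 1/5 each): the attendant picks exactly this set with probability 1/6 regardless, and none is the prize; weight (1/5)·(1/6) = 1/30 each.
The weights sum to 1/10.
So P(the prize voucher in locker 3 | the attendant opened locker 1 and locker 2) = (1/30) / (1/10) = 1/3.

1/3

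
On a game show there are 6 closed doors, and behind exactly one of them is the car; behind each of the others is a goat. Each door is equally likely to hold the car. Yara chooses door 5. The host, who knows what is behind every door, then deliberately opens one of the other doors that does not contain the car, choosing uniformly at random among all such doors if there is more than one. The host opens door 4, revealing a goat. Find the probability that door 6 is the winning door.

Condition on the true location of the car.
If it is behind any of doors 1, 2, 3, and 6 (prior 1/6 each): the host has 4 equally likely choices, so probability 1/4; weight (1/6)·(1/4) = 1/24 each.
If it is behind door 4 (prior 1/6): the host opened door 4, so this case is ruled out; weight (1/6)·0 = 0.
If it is behind door 5 (prior 1/6): the host has 5 equally likely choices, so probability 1/5; weight (1/6)·(1/5) = 1/30.
The weights sum to 1/5.
So P(the car behind door 6 | the host opened door 4) = (1/24) / (1/5) = 5/24.

5/24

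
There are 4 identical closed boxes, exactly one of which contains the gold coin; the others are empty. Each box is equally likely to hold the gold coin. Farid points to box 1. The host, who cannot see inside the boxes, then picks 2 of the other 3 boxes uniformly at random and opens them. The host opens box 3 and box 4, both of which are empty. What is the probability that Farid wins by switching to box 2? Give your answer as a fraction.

1/2

Condition on the true location of the gold coin.
If it is in either of boxes 1 and 2 (prior 1/4 each): the host picks exactly this set with probability 1/3 regardless, and none is the prize; weight (1/4)·(1/3) = 1/12 each.
If it is in either of boxes 3 and 4 (prior 1/4 each): that box was opened and seen not to hold the prize — ruled out; weight (1/4)·0 = 0 each.
The weights sum to 1/6.
So P(the gold coin in box 2 | the host opened box 3 and box 4) = (1/12) / (1/6) = 1/2.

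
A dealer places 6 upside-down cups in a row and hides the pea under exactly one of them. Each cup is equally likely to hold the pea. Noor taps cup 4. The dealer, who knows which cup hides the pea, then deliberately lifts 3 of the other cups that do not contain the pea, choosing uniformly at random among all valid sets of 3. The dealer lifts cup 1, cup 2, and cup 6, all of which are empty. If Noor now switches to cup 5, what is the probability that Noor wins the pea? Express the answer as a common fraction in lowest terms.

5/12

Apply Bayes' rule, conditioning on where the pea actually is.
If it is under any of cups 1, 2, and 6 (prior 1/6 each): that cup was opened and seen not to hold the prize — ruled out; weight (1/6)·0 = 0 each.
If it is under either of cups 3 and 5 (prior 1/6 each): the dealer has 4 equally likely choices, so probability 1/4; weight (1/6)·(1/4) = 1/24 each.
If it is under cup 4 (prior 1/6): the dealer has 10 equally likely choices, so probability 1/10; weight (1/6)·(1/10) = 1/60.
The weights sum to 1/10.
So P(the pea under cup 5 | the dealer opened cup 1, cup 2, and cup 6) = (1/24) / (1/10) = 5/12.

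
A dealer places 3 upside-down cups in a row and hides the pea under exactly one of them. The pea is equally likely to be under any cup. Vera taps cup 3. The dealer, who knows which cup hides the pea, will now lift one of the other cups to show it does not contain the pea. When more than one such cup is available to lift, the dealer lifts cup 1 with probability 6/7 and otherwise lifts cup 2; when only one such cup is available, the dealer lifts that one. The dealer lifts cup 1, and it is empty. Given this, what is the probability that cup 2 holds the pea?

Apply Bayes' rule, conditioning on where the pea actually is.
If it is under cup 1 (prior 1/3): the dealer opened cup 1, so this case is ruled out; weight (1/3)·0 = 0.
If it is under cup 2 (prior 1/3): only cup 1 is available, probability 1; weight (1/3)·1 = 1/3.
If it is under cup 3 (prior 1/3): cup 1 is available, opened with probability 6/7; weight (1/3)·(6/7) = 2/7.
The weights sum to 13/21.
So P(the pea under cup 2 | the dealer opened cup 1) = (1/3) / (13/21) = 7/13.

7/13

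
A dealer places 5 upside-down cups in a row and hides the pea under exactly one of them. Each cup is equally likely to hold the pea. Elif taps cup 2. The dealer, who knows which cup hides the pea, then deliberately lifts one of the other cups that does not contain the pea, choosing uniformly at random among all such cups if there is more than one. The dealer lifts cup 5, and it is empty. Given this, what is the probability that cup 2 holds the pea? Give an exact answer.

1/5

Consider each possible location of the pea in turn.
If it is under any of cups 1, 3, and 4 (prior 1/5 each): the dealer has 3 equally likely choices, so probability 1/3; weight (1/5)·(1/3) = 1/15 each.
If it is under cup 2 (prior 1/5): the dealer has 4 equally likely choices, so probability 1/4; weight (1/5)·(1/4) = 1/20.
If it is under cup 5 (prior 1/5): the dealer opened cup 5, so this case is ruled out; weight (1/5)·0 = 0.
The weights sum to 1/4.
So P(the pea under cup 2 | the dealer opened cup 5) = (1/20) / (1/4) = 1/5.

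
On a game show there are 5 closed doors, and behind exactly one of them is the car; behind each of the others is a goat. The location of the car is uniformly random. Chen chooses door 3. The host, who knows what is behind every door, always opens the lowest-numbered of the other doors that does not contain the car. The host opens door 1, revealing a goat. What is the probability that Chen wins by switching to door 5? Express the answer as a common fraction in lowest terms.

Consider each possible location of the car in turn.
If it is behind door 1 (prior 1/5): the host opened door 1, so this case is ruled out; weight (1/5)·0 = 0.
If it is behind any of doors 2, 3, 4, and 5 (prior 1/5 each): door 1 is the lowest-numbered option available, probability 1; weight (1/5)·1 = 1/5 each.
The weights sum to 4/5.
So P(the car behind door 5 | the host opened door 1) = (1/5) / (4/5) = 1/4.

1/4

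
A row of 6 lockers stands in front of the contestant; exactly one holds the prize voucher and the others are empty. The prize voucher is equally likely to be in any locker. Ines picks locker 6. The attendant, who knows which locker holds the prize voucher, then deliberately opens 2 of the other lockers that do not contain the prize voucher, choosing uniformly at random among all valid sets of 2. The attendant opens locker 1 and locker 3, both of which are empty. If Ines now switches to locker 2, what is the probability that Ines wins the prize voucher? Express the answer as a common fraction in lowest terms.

5/18

Consider each possible location of the prize voucher in turn.
If it is in either of lockers 1 and 3 (prior 1/6 each): that locker was opened and seen not to hold the prize — ruled out; weight (1/6)·0 = 0 each.
If it is in any of lockers 2, 4, and 5 (prior 1/6 each): the attendant has 6 equally likely choices, so probability 1/6; weight (1/6)·(1/6) = 1/36 each.
If it is in locker 6 (prior 1/6): the attendant has 10 equally likely choices, so probability 1/10; weight (1/6)·(1/10) = 1/60.
The weights sum to 1/10.
So P(the prize voucher in locker 2 | the attendant opened locker 1 and locker 3) = (1/36) / (1/10) = 5/18.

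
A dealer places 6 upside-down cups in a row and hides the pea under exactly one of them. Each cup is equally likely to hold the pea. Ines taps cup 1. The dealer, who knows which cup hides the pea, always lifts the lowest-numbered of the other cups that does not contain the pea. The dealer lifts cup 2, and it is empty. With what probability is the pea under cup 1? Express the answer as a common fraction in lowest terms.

Condition on the true location of the pea.
If it is under any of cups 1, 3, 4, 5, and 6 (prior 1/6 each): cup 2 is the lowest-numbered option available, probability 1; weight (1/6)·1 = 1/6 each.
If it is under cup 2 (prior 1/6): the dealer opened cup 2, so this case is ruled out; weight (1/6)·0 = 0.
The weights sum to 5/6.
So P(the pea under cup 1 | the dealer opened cup 2) = (1/6) / (5/6) = 1/5.

1/5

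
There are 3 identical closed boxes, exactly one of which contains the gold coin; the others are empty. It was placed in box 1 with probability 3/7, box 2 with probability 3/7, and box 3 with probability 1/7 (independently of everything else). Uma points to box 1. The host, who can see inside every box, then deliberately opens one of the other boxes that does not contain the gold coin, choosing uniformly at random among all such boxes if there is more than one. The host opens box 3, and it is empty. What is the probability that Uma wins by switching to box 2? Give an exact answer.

Condition on the true location of the gold coin.
If it is in box 1 (prior 3/7): the host has 2 equally likely choices, so probability 1/2; weight (3/7)·(1/2) = 3/14.
If it is in box 2 (prior 3/7): the host has no choice, probability 1; weight (3/7)·1 = 3/7.
If it is in box 3 (prior 1/7): the host opened box 3, so this case is ruled out; weight (1/7)·0 = 0.
The weights sum to 9/14.
So P(the gold coin in box 2 | the host opened box 3) = (3/7) / (9/14) = 2/3.

2/3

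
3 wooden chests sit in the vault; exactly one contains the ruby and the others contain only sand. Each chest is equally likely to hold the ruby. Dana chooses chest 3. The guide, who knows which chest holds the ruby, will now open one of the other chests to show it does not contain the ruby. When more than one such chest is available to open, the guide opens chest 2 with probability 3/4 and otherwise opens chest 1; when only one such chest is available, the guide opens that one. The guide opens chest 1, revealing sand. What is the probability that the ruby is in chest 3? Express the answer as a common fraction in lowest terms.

Condition on the true location of the ruby.
If it is in chest 1 (prior 1/3): the guide opened chest 1, so this case is ruled out; weight (1/3)·0 = 0.
If it is in chest 2 (prior 1/3): only chest 1 is available, probability 1; weight (1/3)·1 = 1/3.
If it is in chest 3 (prior 1/3): chest 2 is available but not opened, probability 1/4; weight (1/3)·(1/4) = 1/12.
The weights sum to 5/12.
So P(the ruby in chest 3 | the guide opened chest 1) = (1/12) / (5/12) = 1/5.

1/5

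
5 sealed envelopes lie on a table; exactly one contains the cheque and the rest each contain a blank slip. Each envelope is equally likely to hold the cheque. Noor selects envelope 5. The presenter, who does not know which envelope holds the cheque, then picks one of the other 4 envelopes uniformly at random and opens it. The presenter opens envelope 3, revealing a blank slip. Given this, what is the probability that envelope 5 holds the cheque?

1/4

Because the presenter chose which envelope to open without knowing where the cheque is, the choice is independent of the prize location. Learning that envelope 3 does not hold the cheque simply rules out that one location and leaves the remaining 4 envelopes still equally likely by symmetry.
So P(the cheque in envelope 5) = 1/4.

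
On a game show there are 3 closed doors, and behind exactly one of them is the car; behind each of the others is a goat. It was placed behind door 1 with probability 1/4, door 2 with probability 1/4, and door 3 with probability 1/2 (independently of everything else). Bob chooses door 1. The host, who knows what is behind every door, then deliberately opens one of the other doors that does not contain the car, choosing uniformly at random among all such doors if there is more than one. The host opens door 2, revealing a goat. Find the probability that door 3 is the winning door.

Condition on the true location of the car.
If it is behind door 1 (prior 1/4): the host has 2 equally likely choices, so probability 1/2; weight (1/4)·(1/2) = 1/8.
If it is behind door 2 (prior 1/4): the host opened door 2, so this case is ruled out; weight (1/4)·0 = 0.
If it is behind door 3 (prior 1/2): the host has no choice, probability 1; weight (1/2)·1 = 1/2.
The weights sum to 5/8.
So P(the car behind door 3 | the host opened door 2) = (1/2) / (5/8) = 4/5.

4/5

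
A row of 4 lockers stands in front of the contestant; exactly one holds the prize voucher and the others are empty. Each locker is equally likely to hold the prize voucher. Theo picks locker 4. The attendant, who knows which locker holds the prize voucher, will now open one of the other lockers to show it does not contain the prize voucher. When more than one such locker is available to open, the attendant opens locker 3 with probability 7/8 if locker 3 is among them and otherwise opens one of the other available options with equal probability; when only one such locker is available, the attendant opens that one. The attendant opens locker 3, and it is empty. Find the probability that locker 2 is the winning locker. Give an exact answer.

1/3

Apply Bayes' rule, conditioning on where the prize voucher actually is.
If it is in any of lockers 1, 2, and 4 (prior 1/4 each): locker 3 is available, opened with probability 7/8; weight (1/4)·(7/8) = 7/32 each.
If it is in locker 3 (prior 1/4): the attendant opened locker 3, so this case is ruled out; weight (1/4)·0 = 0.
The weights sum to 21/32.
So P(the prize voucher in locker 2 | the attendant opened locker 3) = (7/32) / (21/32) = 1/3.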